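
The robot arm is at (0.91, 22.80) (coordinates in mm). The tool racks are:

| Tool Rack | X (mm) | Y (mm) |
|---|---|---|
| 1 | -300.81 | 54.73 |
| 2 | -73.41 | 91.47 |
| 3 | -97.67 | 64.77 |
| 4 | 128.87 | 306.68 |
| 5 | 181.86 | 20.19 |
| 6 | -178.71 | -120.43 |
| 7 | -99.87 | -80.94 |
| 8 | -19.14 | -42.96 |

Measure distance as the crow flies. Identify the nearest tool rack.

Distances from (0.91, 22.80):
1: 303.40 mm
2: 101.19 mm
3: 107.14 mm
4: 311.39 mm
5: 180.97 mm
6: 229.74 mm
7: 144.63 mm
8: 68.75 mm
Minimum: 8 at 68.75 mm.

8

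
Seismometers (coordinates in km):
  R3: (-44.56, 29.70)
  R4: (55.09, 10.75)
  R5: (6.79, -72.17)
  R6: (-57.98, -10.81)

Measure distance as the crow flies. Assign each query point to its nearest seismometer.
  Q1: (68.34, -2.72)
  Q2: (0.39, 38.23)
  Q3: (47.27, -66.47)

Q1 at (68.34, -2.72):
  R3: √((-112.90)² + (32.42)²) = √(12746.4100 + 1051.0564) = 117.46 km
  R4: √((-13.25)² + (13.47)²) = √(175.5625 + 181.4409) = 18.89 km
  R5: √((-61.55)² + (-69.45)²) = √(3788.4025 + 4823.3025) = 92.80 km
  R6: √((-126.32)² + (-8.09)²) = √(15956.7424 + 65.4481) = 126.58 km
  → nearest: R4 (18.89 km)
Q2 at (0.39, 38.23):
  R3: √((-44.95)² + (-8.53)²) = √(2020.5025 + 72.7609) = 45.75 km
  R4: √((54.70)² + (-27.48)²) = √(2992.0900 + 755.1504) = 61.21 km
  R5: √((6.40)² + (-110.40)²) = √(40.9600 + 12188.1600) = 110.59 km
  R6: √((-58.37)² + (-49.04)²) = √(3407.0569 + 2404.9216) = 76.24 km
  → nearest: R3 (45.75 km)
Q3 at (47.27, -66.47):
  R3: √((-91.83)² + (96.17)²) = √(8432.7489 + 9248.6689) = 132.97 km
  R4: √((7.82)² + (77.22)²) = √(61.1524 + 5962.9284) = 77.61 km
  R5: √((-40.48)² + (-5.70)²) = √(1638.6304 + 32.4900) = 40.88 km
  R6: √((-105.25)² + (55.66)²) = √(11077.5625 + 3098.0356) = 119.06 km
  → nearest: R5 (40.88 km)

Q1→R4; Q2→R3; Q3→R5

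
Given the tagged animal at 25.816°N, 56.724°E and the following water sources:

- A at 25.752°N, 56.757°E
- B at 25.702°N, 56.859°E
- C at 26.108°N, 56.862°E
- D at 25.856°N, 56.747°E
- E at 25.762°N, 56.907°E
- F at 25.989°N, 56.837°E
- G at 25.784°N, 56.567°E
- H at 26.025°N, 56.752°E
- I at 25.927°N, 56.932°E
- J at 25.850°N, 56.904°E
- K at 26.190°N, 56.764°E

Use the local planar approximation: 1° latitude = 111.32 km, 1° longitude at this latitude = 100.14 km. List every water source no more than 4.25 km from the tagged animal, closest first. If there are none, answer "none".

Distances from 25.816°N, 56.724°E:
A: 7.854 km
B: 18.542 km
C: 35.321 km
D: 5.013 km
E: 19.286 km
F: 22.337 km
G: 16.120 km
H: 23.434 km
I: 24.219 km
J: 18.418 km
K: 41.826 km
Threshold 4.25 km: none within range.

none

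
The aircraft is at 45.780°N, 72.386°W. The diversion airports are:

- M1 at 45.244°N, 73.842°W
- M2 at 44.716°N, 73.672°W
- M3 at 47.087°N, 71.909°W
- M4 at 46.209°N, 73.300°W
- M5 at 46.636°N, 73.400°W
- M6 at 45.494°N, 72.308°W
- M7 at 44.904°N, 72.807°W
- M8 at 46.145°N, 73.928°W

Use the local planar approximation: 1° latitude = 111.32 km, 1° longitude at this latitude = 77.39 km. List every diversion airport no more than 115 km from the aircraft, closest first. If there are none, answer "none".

Distances from 45.780°N, 72.386°W:
M1: 127.503 km
M2: 154.706 km
M3: 150.105 km
M4: 85.347 km
M5: 123.443 km
M6: 32.405 km
M7: 102.815 km
M8: 126.063 km
Threshold 115 km: M6 (32.405 km), M4 (85.347 km), M7 (102.815 km) are within range.

M6, M4, M7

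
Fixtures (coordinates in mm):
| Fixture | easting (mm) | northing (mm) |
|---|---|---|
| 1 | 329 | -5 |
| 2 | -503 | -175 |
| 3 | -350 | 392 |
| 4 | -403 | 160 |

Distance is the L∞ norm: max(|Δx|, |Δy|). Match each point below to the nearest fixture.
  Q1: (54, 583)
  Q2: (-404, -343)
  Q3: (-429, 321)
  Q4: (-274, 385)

Q1 at (54, 583):
  1: max(|275|, |-588|) = 588 mm
  2: max(|-557|, |-758|) = 758 mm
  3: max(|-404|, |-191|) = 404 mm
  4: max(|-457|, |-423|) = 457 mm
  → nearest: 3 (404 mm)
Q2 at (-404, -343):
  1: max(|733|, |338|) = 733 mm
  2: max(|-99|, |168|) = 168 mm
  3: max(|54|, |735|) = 735 mm
  4: max(|1|, |503|) = 503 mm
  → nearest: 2 (168 mm)
Q3 at (-429, 321):
  1: max(|758|, |-326|) = 758 mm
  2: max(|-74|, |-496|) = 496 mm
  3: max(|79|, |71|) = 79 mm
  4: max(|26|, |-161|) = 161 mm
  → nearest: 3 (79 mm)
Q4 at (-274, 385):
  1: max(|603|, |-390|) = 603 mm
  2: max(|-229|, |-560|) = 560 mm
  3: max(|-76|, |7|) = 76 mm
  4: max(|-129|, |-225|) = 225 mm
  → nearest: 3 (76 mm)

Q1→3; Q2→2; Q3→3; Q4→3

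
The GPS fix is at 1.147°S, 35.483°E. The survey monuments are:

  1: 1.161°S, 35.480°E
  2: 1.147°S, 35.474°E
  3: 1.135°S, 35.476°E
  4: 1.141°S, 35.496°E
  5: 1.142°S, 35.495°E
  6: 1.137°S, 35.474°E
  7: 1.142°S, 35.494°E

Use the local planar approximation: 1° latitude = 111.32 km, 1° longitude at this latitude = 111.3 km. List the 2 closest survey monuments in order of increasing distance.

Distances from 1.147°S, 35.483°E:
1: √((-0.014·111.32)² + (-0.003·111.3)²) = √(2.428860 + 0.111489) = 1.5938 km
2: √((0.000·111.32)² + (-0.009·111.3)²) = √(0.000000 + 1.003403) = 1.0017 km
3: √((0.012·111.32)² + (-0.007·111.3)²) = √(1.784469 + 0.606997) = 1.5464 km
4: √((0.006·111.32)² + (0.013·111.3)²) = √(0.446117 + 2.093520) = 1.5936 km
5: √((0.005·111.32)² + (0.012·111.3)²) = √(0.309804 + 1.783827) = 1.4469 km
6: √((0.010·111.32)² + (-0.009·111.3)²) = √(1.239214 + 1.003403) = 1.4975 km
7: √((0.005·111.32)² + (0.011·111.3)²) = √(0.309804 + 1.498910) = 1.3449 km
Sorted: 2 (1.0017 km) < 7 (1.3449 km) < 5 (1.4469 km) < 6 (1.4975 km) < …

2, 7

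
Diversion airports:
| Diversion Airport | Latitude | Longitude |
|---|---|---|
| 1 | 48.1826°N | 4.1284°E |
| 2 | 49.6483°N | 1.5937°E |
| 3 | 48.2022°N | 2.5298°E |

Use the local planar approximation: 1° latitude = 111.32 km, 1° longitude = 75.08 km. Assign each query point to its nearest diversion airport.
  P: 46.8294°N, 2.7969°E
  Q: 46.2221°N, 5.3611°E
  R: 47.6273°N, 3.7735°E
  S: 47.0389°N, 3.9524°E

P→3; Q→1; R→1; S→1

P at 46.8294°N, 2.7969°E:
  1: √((1.3532·111.32)² + (1.3315·75.08)²) = √(22691.874530 + 9993.804960) = 180.7918 km
  2: √((2.8189·111.32)² + (-1.2032·75.08)²) = √(98470.407365 + 8160.639148) = 326.5441 km
  3: √((1.3728·111.32)² + (-0.2671·75.08)²) = √(23353.981741 + 402.157622) = 154.1303 km
  → nearest: 3 (154.1303 km)
Q at 46.2221°N, 5.3611°E:
  1: √((1.9605·111.32)² + (-1.2327·75.08)²) = √(47629.945941 + 8565.709073) = 237.0562 km
  2: √((3.4262·111.32)² + (-3.7674·75.08)²) = √(145469.456696 + 80007.738495) = 474.8444 km
  3: √((1.9801·111.32)² + (-2.8313·75.08)²) = √(48587.062477 + 45187.707177) = 306.2267 km
  → nearest: 1 (237.0562 km)
R at 47.6273°N, 3.7735°E:
  1: √((0.5553·111.32)² + (0.3549·75.08)²) = √(3821.217361 + 710.003560) = 67.3143 km
  2: √((2.0210·111.32)² + (-2.1798·75.08)²) = √(50614.974496 + 26784.393971) = 278.2074 km
  3: √((0.5749·111.32)² + (-1.2437·75.08)²) = √(4095.727109 + 8719.263382) = 113.2033 km
  → nearest: 1 (67.3143 km)
S at 47.0389°N, 3.9524°E:
  1: √((1.1437·111.32)² + (0.1760·75.08)²) = √(16209.538025 + 174.611910) = 128.0006 km
  2: √((2.6094·111.32)² + (-2.3587·75.08)²) = √(84377.705514 + 31361.291701) = 340.2043 km
  3: √((1.1633·111.32)² + (-1.4226·75.08)²) = √(16769.876006 + 11408.121466) = 167.8630 km
  → nearest: 1 (128.0006 km)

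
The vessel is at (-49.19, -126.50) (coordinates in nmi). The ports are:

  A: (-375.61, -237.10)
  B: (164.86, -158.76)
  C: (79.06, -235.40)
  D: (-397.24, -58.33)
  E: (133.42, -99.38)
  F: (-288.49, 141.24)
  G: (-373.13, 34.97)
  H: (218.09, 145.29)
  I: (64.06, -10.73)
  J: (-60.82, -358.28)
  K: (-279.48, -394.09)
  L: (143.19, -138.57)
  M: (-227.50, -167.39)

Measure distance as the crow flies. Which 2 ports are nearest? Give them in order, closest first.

I, C

Distances from (-49.19, -126.50):
A: 344.65 nmi
B: 216.47 nmi
C: 168.25 nmi
D: 354.66 nmi
E: 184.61 nmi
F: 359.09 nmi
G: 361.95 nmi
H: 381.19 nmi
I: 161.95 nmi
J: 232.07 nmi
K: 353.04 nmi
L: 192.76 nmi
M: 182.94 nmi
Sorted: I (161.95 nmi) < C (168.25 nmi) < M (182.94 nmi) < E (184.61 nmi) < …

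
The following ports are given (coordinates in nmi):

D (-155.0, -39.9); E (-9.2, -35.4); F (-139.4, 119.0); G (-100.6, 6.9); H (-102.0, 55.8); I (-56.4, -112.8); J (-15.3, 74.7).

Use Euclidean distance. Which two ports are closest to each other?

G and H

Pairwise distances:
G–H: 48.9 nmi
D–G: 71.8 nmi
F–H: 73.4 nmi
H–J: 88.7 nmi
E–I: 90.7 nmi
E–G: 100.7 nmi
G–J: 109.0 nmi
D–H: 109.4 nmi
E–J: 110.3 nmi
F–G: 118.6 nmi
D–I: 122.6 nmi
G–I: 127.6 nmi
E–H: 130.1 nmi
F–J: 131.8 nmi
D–E: 145.9 nmi
D–F: 159.7 nmi
H–I: 174.7 nmi
D–J: 180.7 nmi
I–J: 192.0 nmi
E–F: 202.0 nmi
F–I: 246.2 nmi
Closest pair: G–H at 48.9 nmi.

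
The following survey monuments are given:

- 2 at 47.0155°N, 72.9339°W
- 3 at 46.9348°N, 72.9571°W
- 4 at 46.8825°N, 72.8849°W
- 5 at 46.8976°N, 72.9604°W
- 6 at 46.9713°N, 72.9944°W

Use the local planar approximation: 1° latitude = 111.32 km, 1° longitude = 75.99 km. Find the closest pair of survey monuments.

Pairwise distances:
3–5: 4.1487 km
3–6: 4.9541 km
4–5: 5.9784 km
2–6: 6.7339 km
3–4: 7.9998 km
5–6: 8.6015 km
2–3: 9.1549 km
4–6: 12.9211 km
2–5: 13.2782 km
2–4: 15.2666 km
Closest pair: 3–5 at 4.1487 km.

3 and 5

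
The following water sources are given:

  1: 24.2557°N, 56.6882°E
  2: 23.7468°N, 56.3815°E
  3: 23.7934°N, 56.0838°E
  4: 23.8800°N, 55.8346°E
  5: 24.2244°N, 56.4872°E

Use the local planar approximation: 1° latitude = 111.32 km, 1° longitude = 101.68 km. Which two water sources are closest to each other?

1 and 5

Pairwise distances:
1–2: 64.6671 km
1–3: 80.1575 km
1–4: 96.3450 km
1–5: 20.7326 km
2–3: 30.7114 km
2–4: 57.5517 km
2–5: 54.2419 km
3–4: 27.1106 km
3–5: 63.1223 km
4–5: 76.6356 km
Closest pair: 1–5 at 20.7326 km.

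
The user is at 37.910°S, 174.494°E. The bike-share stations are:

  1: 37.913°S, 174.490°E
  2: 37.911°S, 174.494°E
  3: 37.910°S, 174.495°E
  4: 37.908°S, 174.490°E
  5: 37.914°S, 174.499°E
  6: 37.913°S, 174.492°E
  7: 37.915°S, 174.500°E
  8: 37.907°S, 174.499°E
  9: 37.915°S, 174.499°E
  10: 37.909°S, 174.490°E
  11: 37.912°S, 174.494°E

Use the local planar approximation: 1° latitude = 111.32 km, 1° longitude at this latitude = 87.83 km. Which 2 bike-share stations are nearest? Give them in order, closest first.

Distances from 37.910°S, 174.494°E:
1: √((-0.003·111.32)² + (-0.004·87.83)²) = √(0.11153 + 0.12343) = 0.485 km
2: √((-0.001·111.32)² + (0.000·87.83)²) = √(0.01239 + 0.00000) = 0.111 km
3: √((0.000·111.32)² + (0.001·87.83)²) = √(0.00000 + 0.00771) = 0.088 km
4: √((0.002·111.32)² + (-0.004·87.83)²) = √(0.04957 + 0.12343) = 0.416 km
5: √((-0.004·111.32)² + (0.005·87.83)²) = √(0.19827 + 0.19285) = 0.625 km
6: √((-0.003·111.32)² + (-0.002·87.83)²) = √(0.11153 + 0.03086) = 0.377 km
7: √((-0.005·111.32)² + (0.006·87.83)²) = √(0.30980 + 0.27771) = 0.766 km
8: √((0.003·111.32)² + (0.005·87.83)²) = √(0.11153 + 0.19285) = 0.552 km
9: √((-0.005·111.32)² + (0.005·87.83)²) = √(0.30980 + 0.19285) = 0.709 km
10: √((0.001·111.32)² + (-0.004·87.83)²) = √(0.01239 + 0.12343) = 0.369 km
11: √((-0.002·111.32)² + (0.000·87.83)²) = √(0.04957 + 0.00000) = 0.223 km
Sorted: 3 (0.088 km) < 2 (0.111 km) < 11 (0.223 km) < 10 (0.369 km) < …

3, 2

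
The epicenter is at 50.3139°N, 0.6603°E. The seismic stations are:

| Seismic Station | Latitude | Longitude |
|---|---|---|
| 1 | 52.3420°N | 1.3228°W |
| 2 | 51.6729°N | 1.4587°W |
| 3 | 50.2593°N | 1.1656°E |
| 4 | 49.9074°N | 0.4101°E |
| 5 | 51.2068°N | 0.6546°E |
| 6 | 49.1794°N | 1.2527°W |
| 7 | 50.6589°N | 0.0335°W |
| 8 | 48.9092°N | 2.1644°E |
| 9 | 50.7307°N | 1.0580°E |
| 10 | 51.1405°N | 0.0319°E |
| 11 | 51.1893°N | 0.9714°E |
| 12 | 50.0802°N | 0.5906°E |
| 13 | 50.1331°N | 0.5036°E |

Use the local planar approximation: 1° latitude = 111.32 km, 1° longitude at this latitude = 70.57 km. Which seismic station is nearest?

Distances from 50.3139°N, 0.6603°E:
1: 265.6247 km
2: 212.7167 km
3: 36.1733 km
4: 48.5743 km
5: 99.3984 km
6: 184.8646 km
7: 62.2270 km
8: 188.9936 km
9: 54.2261 km
10: 102.1456 km
11: 99.8920 km
12: 26.4764 km
13: 22.9645 km
Minimum: 13 at 22.9645 km.

13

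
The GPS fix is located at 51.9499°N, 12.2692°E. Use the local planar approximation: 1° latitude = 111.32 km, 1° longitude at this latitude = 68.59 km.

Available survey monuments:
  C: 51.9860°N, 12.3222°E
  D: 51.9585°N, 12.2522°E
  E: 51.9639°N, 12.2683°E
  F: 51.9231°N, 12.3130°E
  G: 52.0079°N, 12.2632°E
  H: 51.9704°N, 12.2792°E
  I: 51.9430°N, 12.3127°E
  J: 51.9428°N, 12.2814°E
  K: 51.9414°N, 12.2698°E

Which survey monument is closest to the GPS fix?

Distances from 51.9499°N, 12.2692°E:
C: √((0.0361·111.32)² + (0.0530·68.59)²) = √(16.149564 + 13.215188) = 5.4189 km
D: √((0.0086·111.32)² + (-0.0170·68.59)²) = √(0.916523 + 1.359626) = 1.5087 km
E: √((0.0140·111.32)² + (-0.0009·68.59)²) = √(2.428860 + 0.003811) = 1.5597 km
F: √((-0.0268·111.32)² + (0.0438·68.59)²) = √(8.900532 + 9.025470) = 4.2339 km
G: √((0.0580·111.32)² + (-0.0060·68.59)²) = √(41.687167 + 0.169365) = 6.4697 km
H: √((0.0205·111.32)² + (0.0100·68.59)²) = √(5.207798 + 0.470459) = 2.3829 km
I: √((-0.0069·111.32)² + (0.0435·68.59)²) = √(0.589990 + 8.902257) = 3.0809 km
J: √((-0.0071·111.32)² + (0.0122·68.59)²) = √(0.624688 + 0.700231) = 1.1511 km
K: √((-0.0085·111.32)² + (0.0006·68.59)²) = √(0.895332 + 0.001694) = 0.9471 km
Minimum: K at 0.9471 km.

K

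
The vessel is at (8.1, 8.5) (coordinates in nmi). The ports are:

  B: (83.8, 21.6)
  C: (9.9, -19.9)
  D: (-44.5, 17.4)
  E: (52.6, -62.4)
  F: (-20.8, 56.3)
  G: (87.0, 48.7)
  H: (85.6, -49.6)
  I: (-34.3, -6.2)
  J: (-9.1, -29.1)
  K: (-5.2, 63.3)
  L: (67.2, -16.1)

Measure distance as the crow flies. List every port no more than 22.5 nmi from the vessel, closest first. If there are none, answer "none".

Distances from (8.1, 8.5):
B: √((75.7)² + (13.1)²) = √(5730.490 + 171.610) = 76.8 nmi
C: √((1.8)² + (-28.4)²) = √(3.240 + 806.560) = 28.5 nmi
D: √((-52.6)² + (8.9)²) = √(2766.760 + 79.210) = 53.3 nmi
E: √((44.5)² + (-70.9)²) = √(1980.250 + 5026.810) = 83.7 nmi
F: √((-28.9)² + (47.8)²) = √(835.210 + 2284.840) = 55.9 nmi
G: √((78.9)² + (40.2)²) = √(6225.210 + 1616.040) = 88.6 nmi
H: √((77.5)² + (-58.1)²) = √(6006.250 + 3375.610) = 96.9 nmi
I: √((-42.4)² + (-14.7)²) = √(1797.760 + 216.090) = 44.9 nmi
J: √((-17.2)² + (-37.6)²) = √(295.840 + 1413.760) = 41.3 nmi
K: √((-13.3)² + (54.8)²) = √(176.890 + 3003.040) = 56.4 nmi
L: √((59.1)² + (-24.6)²) = √(3492.810 + 605.160) = 64.0 nmi
Threshold 22.5 nmi: none within range.

none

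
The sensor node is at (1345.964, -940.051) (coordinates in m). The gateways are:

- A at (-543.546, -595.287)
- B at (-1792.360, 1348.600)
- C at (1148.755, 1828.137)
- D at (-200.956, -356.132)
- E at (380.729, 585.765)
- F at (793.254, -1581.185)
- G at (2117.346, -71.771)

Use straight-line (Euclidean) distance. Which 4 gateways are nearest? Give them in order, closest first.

Distances from (1345.964, -940.051):
A: √((-1889.510)² + (344.764)²) = √(3570248.04010 + 118862.21570) = 1920.706 m
B: √((-3138.324)² + (2288.651)²) = √(9849077.52898 + 5237923.39980) = 3884.199 m
C: √((-197.209)² + (2768.188)²) = √(38891.38968 + 7662864.80334) = 2775.204 m
D: √((-1546.920)² + (583.919)²) = √(2392961.48640 + 340961.39856) = 1653.458 m
E: √((-965.235)² + (1525.816)²) = √(931678.60522 + 2328114.46586) = 1805.490 m
F: √((-552.710)² + (-641.134)²) = √(305488.34410 + 411052.80596) = 846.488 m
G: √((771.382)² + (868.280)²) = √(595030.18992 + 753910.15840) = 1161.439 m
Sorted: F (846.488 m) < G (1161.439 m) < D (1653.458 m) < E (1805.490 m) < A (1920.706 m) < C (2775.204 m) < …

F, G, D, E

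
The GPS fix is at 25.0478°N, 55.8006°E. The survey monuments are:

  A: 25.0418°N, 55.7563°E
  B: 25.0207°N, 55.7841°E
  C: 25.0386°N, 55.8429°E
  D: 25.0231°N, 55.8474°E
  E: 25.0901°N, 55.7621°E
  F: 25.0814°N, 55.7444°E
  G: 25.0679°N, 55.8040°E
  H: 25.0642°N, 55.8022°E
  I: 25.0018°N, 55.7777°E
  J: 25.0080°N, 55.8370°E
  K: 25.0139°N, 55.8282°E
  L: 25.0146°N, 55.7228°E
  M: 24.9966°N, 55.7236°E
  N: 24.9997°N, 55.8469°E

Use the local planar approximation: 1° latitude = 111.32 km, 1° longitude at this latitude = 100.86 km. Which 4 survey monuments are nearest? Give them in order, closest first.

H, G, B, C

Distances from 25.0478°N, 55.8006°E:
A: √((-0.0060·111.32)² + (-0.0443·100.86)²) = √(0.446117 + 19.963900) = 4.5177 km
B: √((-0.0271·111.32)² + (-0.0165·100.86)²) = √(9.100913 + 2.769528) = 3.4454 km
C: √((-0.0092·111.32)² + (0.0423·100.86)²) = √(1.048871 + 18.201981) = 4.3876 km
D: √((-0.0247·111.32)² + (0.0468·100.86)²) = √(7.560322 + 22.280741) = 5.4627 km
E: √((0.0423·111.32)² + (-0.0385·100.86)²) = √(22.173136 + 15.078543) = 6.1034 km
F: √((0.0336·111.32)² + (-0.0562·100.86)²) = √(13.990233 + 32.129988) = 6.7912 km
G: √((0.0201·111.32)² + (0.0034·100.86)²) = √(5.006549 + 0.117597) = 2.2637 km
H: √((0.0164·111.32)² + (0.0016·100.86)²) = √(3.332991 + 0.026042) = 1.8328 km
I: √((-0.0460·111.32)² + (-0.0229·100.86)²) = √(26.221773 + 5.334686) = 5.6175 km
J: √((-0.0398·111.32)² + (0.0364·100.86)²) = √(19.629649 + 13.478473) = 5.7540 km
K: √((-0.0339·111.32)² + (0.0276·100.86)²) = √(14.241174 + 7.749186) = 4.6894 km
L: √((-0.0332·111.32)² + (-0.0778·100.86)²) = √(13.659115 + 61.573965) = 8.6737 km
M: √((-0.0512·111.32)² + (-0.0770·100.86)²) = √(32.485258 + 60.314173) = 9.6332 km
N: √((-0.0481·111.32)² + (0.0463·100.86)²) = √(28.670585 + 21.807200) = 7.1048 km
Sorted: H (1.8328 km) < G (2.2637 km) < B (3.4454 km) < C (4.3876 km) < A (4.5177 km) < K (4.6894 km) < …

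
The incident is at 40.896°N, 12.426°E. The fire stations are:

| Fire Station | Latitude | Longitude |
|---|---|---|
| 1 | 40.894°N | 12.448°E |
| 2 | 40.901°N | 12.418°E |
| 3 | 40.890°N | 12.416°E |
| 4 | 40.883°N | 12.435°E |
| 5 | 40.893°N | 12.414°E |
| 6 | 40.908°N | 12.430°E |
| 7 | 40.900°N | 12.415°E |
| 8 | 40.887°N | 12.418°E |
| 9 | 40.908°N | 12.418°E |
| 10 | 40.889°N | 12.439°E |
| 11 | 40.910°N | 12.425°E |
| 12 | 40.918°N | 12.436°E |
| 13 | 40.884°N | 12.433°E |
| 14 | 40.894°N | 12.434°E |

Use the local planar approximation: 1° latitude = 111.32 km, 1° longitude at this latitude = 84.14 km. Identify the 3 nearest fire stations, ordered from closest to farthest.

14, 2, 7

Distances from 40.896°N, 12.426°E:
1: 1.864 km
2: 0.873 km
3: 1.074 km
4: 1.633 km
5: 1.063 km
6: 1.378 km
7: 1.027 km
8: 1.207 km
9: 1.496 km
10: 1.343 km
11: 1.561 km
12: 2.590 km
13: 1.460 km
14: 0.709 km
Sorted: 14 (0.709 km) < 2 (0.873 km) < 7 (1.027 km) < 5 (1.063 km) < 3 (1.074 km) < …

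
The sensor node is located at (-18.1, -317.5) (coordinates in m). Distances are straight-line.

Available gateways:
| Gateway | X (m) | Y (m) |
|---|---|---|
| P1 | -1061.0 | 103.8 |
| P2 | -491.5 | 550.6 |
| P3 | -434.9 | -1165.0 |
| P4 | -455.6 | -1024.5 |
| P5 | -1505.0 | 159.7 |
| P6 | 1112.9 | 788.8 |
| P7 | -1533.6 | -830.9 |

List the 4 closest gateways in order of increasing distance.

P4, P3, P2, P1

Distances from (-18.1, -317.5):
P1: √((-1042.9)² + (421.3)²) = √(1087640.410 + 177493.690) = 1124.8 m
P2: √((-473.4)² + (868.1)²) = √(224107.560 + 753597.610) = 988.8 m
P3: √((-416.8)² + (-847.5)²) = √(173722.240 + 718256.250) = 944.4 m
P4: √((-437.5)² + (-707.0)²) = √(191406.250 + 499849.000) = 831.4 m
P5: √((-1486.9)² + (477.2)²) = √(2210871.610 + 227719.840) = 1561.6 m
P6: √((1131.0)² + (1106.3)²) = √(1279161.000 + 1223899.690) = 1582.1 m
P7: √((-1515.5)² + (-513.4)²) = √(2296740.250 + 263579.560) = 1600.1 m
Sorted: P4 (831.4 m) < P3 (944.4 m) < P2 (988.8 m) < P1 (1124.8 m) < P5 (1561.6 m) < P6 (1582.1 m) < …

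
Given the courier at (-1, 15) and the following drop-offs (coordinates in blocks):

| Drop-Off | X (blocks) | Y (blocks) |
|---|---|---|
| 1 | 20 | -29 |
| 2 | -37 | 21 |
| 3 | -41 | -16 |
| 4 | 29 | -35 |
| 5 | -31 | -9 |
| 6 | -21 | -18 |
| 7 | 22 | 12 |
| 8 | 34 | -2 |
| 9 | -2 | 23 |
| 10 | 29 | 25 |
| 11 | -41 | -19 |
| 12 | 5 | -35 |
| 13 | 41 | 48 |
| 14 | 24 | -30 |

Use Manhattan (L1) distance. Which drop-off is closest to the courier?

9

Distances from (-1, 15):
1: 65 blocks
2: 42 blocks
3: 71 blocks
4: 80 blocks
5: 54 blocks
6: 53 blocks
7: 26 blocks
8: 52 blocks
9: 9 blocks
10: 40 blocks
11: 74 blocks
12: 56 blocks
13: 75 blocks
14: 70 blocks
Minimum: 9 at 9 blocks.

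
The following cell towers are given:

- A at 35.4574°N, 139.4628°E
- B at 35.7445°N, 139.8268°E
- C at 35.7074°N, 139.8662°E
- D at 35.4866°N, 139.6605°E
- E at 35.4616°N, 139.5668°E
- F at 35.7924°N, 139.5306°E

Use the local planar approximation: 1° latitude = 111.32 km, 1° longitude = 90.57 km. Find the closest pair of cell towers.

B and C

Pairwise distances:
B–C: 5.4581 km
D–E: 8.9311 km
A–E: 9.4309 km
A–D: 18.1983 km
B–F: 27.3516 km
C–D: 30.8421 km
C–F: 31.8341 km
B–D: 32.4205 km
D–F: 36.0174 km
E–F: 36.9703 km
A–F: 37.7944 km
C–E: 38.5229 km
B–E: 39.3229 km
A–B: 45.9162 km
A–C: 45.9280 km
Closest pair: B–C at 5.4581 km.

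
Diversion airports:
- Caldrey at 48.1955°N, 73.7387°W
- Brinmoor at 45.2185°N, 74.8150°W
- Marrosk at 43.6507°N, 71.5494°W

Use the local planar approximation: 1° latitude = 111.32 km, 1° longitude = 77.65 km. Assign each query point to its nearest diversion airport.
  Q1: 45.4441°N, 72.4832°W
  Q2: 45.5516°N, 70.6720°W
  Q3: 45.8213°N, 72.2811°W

Q1→Brinmoor; Q2→Marrosk; Q3→Brinmoor

Q1 at 45.4441°N, 72.4832°W:
  Caldrey: √((2.7514·111.32)² + (-1.2555·77.65)²) = √(93811.020685 + 9504.217234) = 321.4269 km
  Brinmoor: √((-0.2256·111.32)² + (-2.3318·77.65)²) = √(630.702549 + 32784.269871) = 182.7976 km
  Marrosk: √((-1.7934·111.32)² + (0.9338·77.65)²) = √(39856.643874 + 5257.637742) = 212.4012 km
  → nearest: Brinmoor (182.7976 km)
Q2 at 45.5516°N, 70.6720°W:
  Caldrey: √((2.6439·111.32)² + (-3.0667·77.65)²) = √(86623.643152 + 56705.542087) = 378.5884 km
  Brinmoor: √((-0.3331·111.32)² + (-4.1430·77.65)²) = √(1374.977719 + 103493.431446) = 323.8339 km
  Marrosk: √((-1.9009·111.32)² + (-0.8774·77.65)²) = √(44778.025229 + 4641.711889) = 222.3055 km
  → nearest: Marrosk (222.3055 km)
Q3 at 45.8213°N, 72.2811°W:
  Caldrey: √((2.3742·111.32)² + (-1.4576·77.65)²) = √(69852.346015 + 12810.309997) = 287.5111 km
  Brinmoor: √((-0.6028·111.32)² + (-2.5339·77.65)²) = √(4502.906017 + 38713.448876) = 207.8854 km
  Marrosk: √((-2.1706·111.32)² + (0.7317·77.65)²) = √(58385.632947 + 3228.115240) = 248.2212 km
  → nearest: Brinmoor (207.8854 km)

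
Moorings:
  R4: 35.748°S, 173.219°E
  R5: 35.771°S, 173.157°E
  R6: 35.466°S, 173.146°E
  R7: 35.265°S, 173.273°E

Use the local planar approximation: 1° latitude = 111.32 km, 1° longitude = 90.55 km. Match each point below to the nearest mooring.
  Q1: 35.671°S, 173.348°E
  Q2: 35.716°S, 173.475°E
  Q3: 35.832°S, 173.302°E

Q1→R4; Q2→R4; Q3→R4

Q1 at 35.671°S, 173.348°E:
  R4: 14.489 km
  R5: 20.568 km
  R6: 29.246 km
  R7: 45.703 km
  → nearest: R4 (14.489 km)
Q2 at 35.716°S, 173.475°E:
  R4: 23.453 km
  R5: 29.439 km
  R6: 40.768 km
  R7: 53.433 km
  → nearest: R4 (23.453 km)
Q3 at 35.832°S, 173.302°E:
  R4: 11.997 km
  R5: 14.782 km
  R6: 43.122 km
  R7: 63.173 km
  → nearest: R4 (11.997 km)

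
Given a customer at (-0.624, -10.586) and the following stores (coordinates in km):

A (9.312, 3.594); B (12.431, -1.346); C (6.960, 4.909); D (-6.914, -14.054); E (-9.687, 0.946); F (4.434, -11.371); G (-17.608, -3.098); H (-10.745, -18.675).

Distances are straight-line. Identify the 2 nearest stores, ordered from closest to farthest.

F, D

Distances from (-0.624, -10.586):
A: √((9.936)² + (14.180)²) = √(98.72410 + 201.07240) = 17.315 km
B: √((13.055)² + (9.240)²) = √(170.43302 + 85.37760) = 15.994 km
C: √((7.584)² + (15.495)²) = √(57.51706 + 240.09503) = 17.251 km
D: √((-6.290)² + (-3.468)²) = √(39.56410 + 12.02702) = 7.183 km
E: √((-9.063)² + (11.532)²) = √(82.13797 + 132.98702) = 14.667 km
F: √((5.058)² + (-0.785)²) = √(25.58336 + 0.61623) = 5.119 km
G: √((-16.984)² + (7.488)²) = √(288.45626 + 56.07014) = 18.561 km
H: √((-10.121)² + (-8.089)²) = √(102.43464 + 65.43192) = 12.956 km
Sorted: F (5.119 km) < D (7.183 km) < H (12.956 km) < E (14.667 km) < …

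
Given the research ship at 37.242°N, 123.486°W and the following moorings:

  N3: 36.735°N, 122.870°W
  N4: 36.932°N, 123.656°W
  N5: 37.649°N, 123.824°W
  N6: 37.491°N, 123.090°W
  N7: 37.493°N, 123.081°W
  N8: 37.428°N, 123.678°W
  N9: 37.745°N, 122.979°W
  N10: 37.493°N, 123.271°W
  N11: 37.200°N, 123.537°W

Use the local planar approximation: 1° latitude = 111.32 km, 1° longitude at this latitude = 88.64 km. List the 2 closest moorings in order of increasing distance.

N11, N8

Distances from 37.242°N, 123.486°W:
N3: 78.529 km
N4: 37.656 km
N5: 54.317 km
N6: 44.726 km
N7: 45.491 km
N8: 26.802 km
N9: 71.798 km
N10: 33.822 km
N11: 6.504 km
Sorted: N11 (6.504 km) < N8 (26.802 km) < N10 (33.822 km) < N4 (37.656 km) < …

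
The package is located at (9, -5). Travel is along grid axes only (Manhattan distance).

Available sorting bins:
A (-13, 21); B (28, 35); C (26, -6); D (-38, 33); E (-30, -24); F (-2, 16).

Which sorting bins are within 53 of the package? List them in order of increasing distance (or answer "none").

C, F, A

Distances from (9, -5):
A: |-22| + |26| = 22 + 26 = 48
B: |19| + |40| = 19 + 40 = 59
C: |17| + |-1| = 17 + 1 = 18
D: |-47| + |38| = 47 + 38 = 85
E: |-39| + |-19| = 39 + 19 = 58
F: |-11| + |21| = 11 + 21 = 32
Threshold 53: C (18), F (32), A (48) are within range.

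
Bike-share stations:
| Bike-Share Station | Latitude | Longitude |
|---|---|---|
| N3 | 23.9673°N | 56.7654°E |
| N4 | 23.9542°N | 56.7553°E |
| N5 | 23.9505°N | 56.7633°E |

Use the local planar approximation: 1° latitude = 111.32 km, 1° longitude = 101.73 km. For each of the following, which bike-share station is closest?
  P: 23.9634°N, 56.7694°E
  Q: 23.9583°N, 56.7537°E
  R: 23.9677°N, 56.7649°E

P→N3; Q→N4; R→N3

P at 23.9634°N, 56.7694°E:
  N3: 0.5950 km
  N4: 1.7625 km
  N5: 1.5644 km
  → nearest: N3 (0.5950 km)
Q at 23.9583°N, 56.7537°E:
  N3: 1.5558 km
  N4: 0.4846 km
  N5: 1.3068 km
  → nearest: N4 (0.4846 km)
R at 23.9677°N, 56.7649°E:
  N3: 0.0676 km
  N4: 1.7923 km
  N5: 1.9216 km
  → nearest: N3 (0.0676 km)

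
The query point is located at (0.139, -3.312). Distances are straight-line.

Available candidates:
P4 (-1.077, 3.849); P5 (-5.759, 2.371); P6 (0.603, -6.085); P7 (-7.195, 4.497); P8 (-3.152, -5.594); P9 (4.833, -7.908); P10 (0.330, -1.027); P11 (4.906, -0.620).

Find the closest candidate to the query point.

P10

Distances from (0.139, -3.312):
P4: √((-1.216)² + (7.161)²) = √(1.47866 + 51.27992) = 7.264
P5: √((-5.898)² + (5.683)²) = √(34.78640 + 32.29649) = 8.190
P6: √((0.464)² + (-2.773)²) = √(0.21530 + 7.68953) = 2.812
P7: √((-7.334)² + (7.809)²) = √(53.78756 + 60.98048) = 10.713
P8: √((-3.291)² + (-2.282)²) = √(10.83068 + 5.20752) = 4.005
P9: √((4.694)² + (-4.596)²) = √(22.03364 + 21.12322) = 6.569
P10: √((0.191)² + (2.285)²) = √(0.03648 + 5.22123) = 2.293
P11: √((4.767)² + (2.692)²) = √(22.72429 + 7.24686) = 5.475
Minimum: P10 at 2.293.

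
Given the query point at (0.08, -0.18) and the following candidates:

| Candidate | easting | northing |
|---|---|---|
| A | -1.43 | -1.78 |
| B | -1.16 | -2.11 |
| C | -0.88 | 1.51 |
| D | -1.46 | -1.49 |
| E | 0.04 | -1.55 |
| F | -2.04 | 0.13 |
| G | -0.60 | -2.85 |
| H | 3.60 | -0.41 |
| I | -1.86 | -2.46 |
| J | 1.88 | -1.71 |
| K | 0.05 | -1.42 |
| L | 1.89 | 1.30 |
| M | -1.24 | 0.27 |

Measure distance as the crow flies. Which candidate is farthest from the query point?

Distances from (0.08, -0.18):
A: √((-1.51)² + (-1.60)²) = √(2.2801 + 2.5600) = 2.20
B: √((-1.24)² + (-1.93)²) = √(1.5376 + 3.7249) = 2.29
C: √((-0.96)² + (1.69)²) = √(0.9216 + 2.8561) = 1.94
D: √((-1.54)² + (-1.31)²) = √(2.3716 + 1.7161) = 2.02
E: √((-0.04)² + (-1.37)²) = √(0.0016 + 1.8769) = 1.37
F: √((-2.12)² + (0.31)²) = √(4.4944 + 0.0961) = 2.14
G: √((-0.68)² + (-2.67)²) = √(0.4624 + 7.1289) = 2.76
H: √((3.52)² + (-0.23)²) = √(12.3904 + 0.0529) = 3.53
I: √((-1.94)² + (-2.28)²) = √(3.7636 + 5.1984) = 2.99
J: √((1.80)² + (-1.53)²) = √(3.2400 + 2.3409) = 2.36
K: √((-0.03)² + (-1.24)²) = √(0.0009 + 1.5376) = 1.24
L: √((1.81)² + (1.48)²) = √(3.2761 + 2.1904) = 2.34
M: √((-1.32)² + (0.45)²) = √(1.7424 + 0.2025) = 1.39
Maximum: H at 3.53.

H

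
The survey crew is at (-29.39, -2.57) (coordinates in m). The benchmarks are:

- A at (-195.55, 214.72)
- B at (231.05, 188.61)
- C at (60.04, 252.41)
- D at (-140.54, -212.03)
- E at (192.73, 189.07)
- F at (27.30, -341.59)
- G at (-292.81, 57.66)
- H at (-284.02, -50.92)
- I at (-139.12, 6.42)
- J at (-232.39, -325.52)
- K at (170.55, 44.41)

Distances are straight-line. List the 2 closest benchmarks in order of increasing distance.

Distances from (-29.39, -2.57):
A: 273.54 m
B: 323.08 m
C: 270.21 m
D: 237.12 m
E: 293.37 m
F: 343.73 m
G: 270.22 m
H: 259.18 m
I: 110.10 m
J: 381.45 m
K: 205.39 m
Sorted: I (110.10 m) < K (205.39 m) < D (237.12 m) < H (259.18 m) < …

I, K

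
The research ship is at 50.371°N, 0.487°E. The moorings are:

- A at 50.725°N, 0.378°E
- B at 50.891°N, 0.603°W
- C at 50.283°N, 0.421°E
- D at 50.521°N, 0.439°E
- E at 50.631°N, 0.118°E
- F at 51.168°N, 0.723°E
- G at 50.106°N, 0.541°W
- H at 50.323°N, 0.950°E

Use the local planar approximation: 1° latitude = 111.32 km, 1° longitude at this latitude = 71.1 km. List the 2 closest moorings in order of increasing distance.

Distances from 50.371°N, 0.487°E:
A: 40.162 km
B: 96.731 km
C: 10.862 km
D: 17.043 km
E: 39.064 km
F: 90.295 km
G: 78.819 km
H: 33.350 km
Sorted: C (10.862 km) < D (17.043 km) < H (33.350 km) < E (39.064 km) < …

C, D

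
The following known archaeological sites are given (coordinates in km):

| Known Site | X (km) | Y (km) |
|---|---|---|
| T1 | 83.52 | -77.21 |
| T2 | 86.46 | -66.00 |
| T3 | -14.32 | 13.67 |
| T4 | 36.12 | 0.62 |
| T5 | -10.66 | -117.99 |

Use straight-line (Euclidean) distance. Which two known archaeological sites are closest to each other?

T1 and T2

Pairwise distances:
T1–T2: 11.59 km
T1–T3: 133.54 km
T1–T4: 91.13 km
T1–T5: 102.63 km
T2–T3: 128.47 km
T2–T4: 83.50 km
T2–T5: 110.16 km
T3–T4: 52.10 km
T3–T5: 131.71 km
T4–T5: 127.50 km
Closest pair: T1–T2 at 11.59 km.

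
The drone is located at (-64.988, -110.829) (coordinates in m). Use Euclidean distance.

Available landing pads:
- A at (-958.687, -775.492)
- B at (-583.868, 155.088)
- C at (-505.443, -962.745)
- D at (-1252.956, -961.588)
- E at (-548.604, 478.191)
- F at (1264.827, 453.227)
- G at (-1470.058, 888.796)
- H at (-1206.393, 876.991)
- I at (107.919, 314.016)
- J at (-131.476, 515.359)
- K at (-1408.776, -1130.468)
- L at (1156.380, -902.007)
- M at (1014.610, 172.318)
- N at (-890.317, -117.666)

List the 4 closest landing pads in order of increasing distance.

Distances from (-64.988, -110.829):
A: √((-893.699)² + (-664.663)²) = √(798697.90260 + 441776.90357) = 1113.766 m
B: √((-518.880)² + (265.917)²) = √(269236.45440 + 70711.85089) = 583.051 m
C: √((-440.455)² + (-851.916)²) = √(194000.60702 + 725760.87106) = 959.042 m
D: √((-1187.968)² + (-850.759)²) = √(1411267.96902 + 723790.87608) = 1461.184 m
E: √((-483.616)² + (589.020)²) = √(233884.43546 + 346944.56040) = 762.121 m
F: √((1329.815)² + (564.056)²) = √(1768407.93423 + 318159.17114) = 1444.495 m
G: √((-1405.070)² + (999.625)²) = √(1974221.70490 + 999250.14062) = 1724.376 m
H: √((-1141.405)² + (987.820)²) = √(1302805.37403 + 975788.35240) = 1509.501 m
I: √((172.907)² + (424.845)²) = √(29896.83065 + 180493.27403) = 458.683 m
J: √((-66.488)² + (626.188)²) = √(4420.65414 + 392111.41134) = 629.708 m
K: √((-1343.788)² + (-1019.639)²) = √(1805766.18894 + 1039663.69032) = 1686.840 m
L: √((1221.368)² + (-791.178)²) = √(1491739.79142 + 625962.62768) = 1455.233 m
M: √((1079.598)² + (283.147)²) = √(1165531.84160 + 80172.22361) = 1116.111 m
N: √((-825.329)² + (-6.837)²) = √(681167.95824 + 46.74457) = 825.357 m
Sorted: I (458.683 m) < B (583.051 m) < J (629.708 m) < E (762.121 m) < N (825.357 m) < C (959.042 m) < …

I, B, J, E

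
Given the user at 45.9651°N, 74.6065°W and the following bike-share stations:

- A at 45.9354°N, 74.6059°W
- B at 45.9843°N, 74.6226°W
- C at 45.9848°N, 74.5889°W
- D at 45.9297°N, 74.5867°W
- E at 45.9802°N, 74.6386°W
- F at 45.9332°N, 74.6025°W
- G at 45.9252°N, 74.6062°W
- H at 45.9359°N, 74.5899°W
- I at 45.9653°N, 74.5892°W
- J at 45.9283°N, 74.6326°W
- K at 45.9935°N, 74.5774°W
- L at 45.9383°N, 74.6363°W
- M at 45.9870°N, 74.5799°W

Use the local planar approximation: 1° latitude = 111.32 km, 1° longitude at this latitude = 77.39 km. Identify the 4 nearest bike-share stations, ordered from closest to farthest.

Distances from 45.9651°N, 74.6065°W:
A: √((-0.0297·111.32)² + (0.0006·77.39)²) = √(10.930985 + 0.002156) = 3.3065 km
B: √((0.0192·111.32)² + (-0.0161·77.39)²) = √(4.568239 + 1.552464) = 2.4740 km
C: √((0.0197·111.32)² + (0.0176·77.39)²) = √(4.809267 + 1.855218) = 2.5816 km
D: √((-0.0354·111.32)² + (0.0198·77.39)²) = √(15.529337 + 2.348011) = 4.2282 km
E: √((0.0151·111.32)² + (-0.0321·77.39)²) = √(2.825532 + 6.171344) = 2.9995 km
F: √((-0.0319·111.32)² + (0.0040·77.39)²) = √(12.610368 + 0.095827) = 3.5646 km
G: √((-0.0399·111.32)² + (0.0003·77.39)²) = √(19.728415 + 0.000539) = 4.4417 km
H: √((-0.0292·111.32)² + (0.0166·77.39)²) = √(10.566036 + 1.650387) = 3.4952 km
I: √((0.0002·111.32)² + (0.0173·77.39)²) = √(0.000496 + 1.792511) = 1.3390 km
J: √((-0.0368·111.32)² + (-0.0261·77.39)²) = √(16.781935 + 4.079911) = 4.5675 km
K: √((0.0284·111.32)² + (0.0291·77.39)²) = √(9.995006 + 5.071725) = 3.8816 km
L: √((-0.0268·111.32)² + (-0.0298·77.39)²) = √(8.900532 + 5.318660) = 3.7708 km
M: √((0.0219·111.32)² + (0.0266·77.39)²) = √(5.943395 + 4.237727) = 3.1908 km
Sorted: I (1.3390 km) < B (2.4740 km) < C (2.5816 km) < E (2.9995 km) < M (3.1908 km) < A (3.3065 km) < …

I, B, C, E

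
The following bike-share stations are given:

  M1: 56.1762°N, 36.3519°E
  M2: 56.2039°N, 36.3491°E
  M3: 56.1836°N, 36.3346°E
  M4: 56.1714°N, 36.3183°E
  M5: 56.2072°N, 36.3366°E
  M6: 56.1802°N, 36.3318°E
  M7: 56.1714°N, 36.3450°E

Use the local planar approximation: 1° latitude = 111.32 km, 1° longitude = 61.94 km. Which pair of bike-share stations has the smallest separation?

M3 and M6

Pairwise distances:
M3–M6: 0.4163 km
M1–M7: 0.6842 km
M2–M5: 0.8570 km
M6–M7: 1.2760 km
M4–M6: 1.2880 km
M1–M6: 1.3222 km
M1–M3: 1.3516 km
M3–M7: 1.5031 km
M4–M7: 1.6538 km
M3–M4: 1.6923 km
M1–M4: 2.1487 km
M2–M3: 2.4317 km
M3–M5: 2.6301 km
M2–M6: 2.8476 km
M5–M6: 3.0203 km
M1–M2: 3.0884 km
M1–M5: 3.5787 km
M2–M7: 3.6268 km
M5–M7: 4.0191 km
M2–M4: 4.0901 km
M4–M5: 4.1433 km
Closest pair: M3–M6 at 0.4163 km.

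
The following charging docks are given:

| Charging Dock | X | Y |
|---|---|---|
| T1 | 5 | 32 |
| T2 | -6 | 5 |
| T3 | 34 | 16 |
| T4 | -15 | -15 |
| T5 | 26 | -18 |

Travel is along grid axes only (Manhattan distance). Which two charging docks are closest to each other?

T2 and T4

Pairwise distances:
T2–T4: 29
T1–T2: 38
T3–T5: 42
T4–T5: 44
T1–T3: 45
T2–T3: 51
T2–T5: 55
T1–T4: 67
T1–T5: 71
T3–T4: 80
Closest pair: T2–T4 at 29.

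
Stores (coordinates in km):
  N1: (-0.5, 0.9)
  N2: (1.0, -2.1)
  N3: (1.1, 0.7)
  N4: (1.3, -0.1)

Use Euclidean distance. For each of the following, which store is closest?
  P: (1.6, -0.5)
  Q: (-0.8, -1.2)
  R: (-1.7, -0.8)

P→N4; Q→N2; R→N1

P at (1.6, -0.5):
  N1: 2.52 km
  N2: 1.71 km
  N3: 1.30 km
  N4: 0.50 km
  → nearest: N4 (0.50 km)
Q at (-0.8, -1.2):
  N1: 2.12 km
  N2: 2.01 km
  N3: 2.69 km
  N4: 2.37 km
  → nearest: N2 (2.01 km)
R at (-1.7, -0.8):
  N1: 2.08 km
  N2: 3.00 km
  N3: 3.18 km
  N4: 3.08 km
  → nearest: N1 (2.08 km)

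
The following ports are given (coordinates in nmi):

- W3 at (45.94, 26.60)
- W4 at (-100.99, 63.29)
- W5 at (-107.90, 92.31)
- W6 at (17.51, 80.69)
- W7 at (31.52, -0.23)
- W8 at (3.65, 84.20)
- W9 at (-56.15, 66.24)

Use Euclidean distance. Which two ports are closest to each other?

W6 and W8

Pairwise distances:
W3–W4: 151.44 nmi
W3–W5: 167.29 nmi
W3–W6: 61.11 nmi
W3–W7: 30.46 nmi
W3–W8: 71.46 nmi
W3–W9: 109.52 nmi
W4–W5: 29.83 nmi
W4–W6: 119.77 nmi
W4–W7: 146.95 nmi
W4–W8: 106.71 nmi
W4–W9: 44.94 nmi
W5–W6: 125.95 nmi
W5–W7: 167.34 nmi
W5–W8: 111.84 nmi
W5–W9: 57.95 nmi
W6–W7: 82.12 nmi
W6–W8: 14.30 nmi
W6–W9: 75.06 nmi
W7–W8: 88.91 nmi
W7–W9: 110.02 nmi
W8–W9: 62.44 nmi
Closest pair: W6–W8 at 14.30 nmi.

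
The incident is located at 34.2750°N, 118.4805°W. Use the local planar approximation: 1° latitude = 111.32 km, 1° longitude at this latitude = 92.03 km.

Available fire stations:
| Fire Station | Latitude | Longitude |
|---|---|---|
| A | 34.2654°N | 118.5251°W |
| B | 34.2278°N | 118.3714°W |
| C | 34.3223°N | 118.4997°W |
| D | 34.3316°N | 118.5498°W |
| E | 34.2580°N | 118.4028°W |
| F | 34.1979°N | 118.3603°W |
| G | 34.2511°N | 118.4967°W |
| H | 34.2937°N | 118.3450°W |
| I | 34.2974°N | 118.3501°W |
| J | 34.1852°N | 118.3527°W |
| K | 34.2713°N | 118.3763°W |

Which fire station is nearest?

Distances from 34.2750°N, 118.4805°W:
A: 4.2414 km
B: 11.3322 km
C: 5.5540 km
D: 8.9651 km
E: 7.3969 km
F: 14.0011 km
G: 3.0498 km
H: 12.6426 km
I: 12.2570 km
J: 15.4357 km
K: 9.5984 km
Minimum: G at 3.0498 km.

G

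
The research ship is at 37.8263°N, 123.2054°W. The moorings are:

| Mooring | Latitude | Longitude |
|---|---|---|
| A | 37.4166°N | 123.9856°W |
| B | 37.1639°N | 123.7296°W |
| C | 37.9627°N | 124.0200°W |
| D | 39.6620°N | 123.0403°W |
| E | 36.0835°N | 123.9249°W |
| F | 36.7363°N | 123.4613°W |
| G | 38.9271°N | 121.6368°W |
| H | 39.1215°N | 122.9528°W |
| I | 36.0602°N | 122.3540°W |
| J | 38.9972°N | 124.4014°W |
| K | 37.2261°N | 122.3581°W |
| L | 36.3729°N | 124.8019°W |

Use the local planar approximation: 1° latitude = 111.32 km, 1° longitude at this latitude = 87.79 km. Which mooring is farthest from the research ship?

Distances from 37.8263°N, 123.2054°W:
A: 82.2889 km
B: 86.9203 km
C: 73.1079 km
D: 204.8635 km
E: 204.0321 km
F: 123.4010 km
G: 184.3357 km
H: 145.8771 km
I: 210.3311 km
J: 167.3740 km
K: 99.9860 km
L: 214.0577 km
Maximum: L at 214.0577 km.

L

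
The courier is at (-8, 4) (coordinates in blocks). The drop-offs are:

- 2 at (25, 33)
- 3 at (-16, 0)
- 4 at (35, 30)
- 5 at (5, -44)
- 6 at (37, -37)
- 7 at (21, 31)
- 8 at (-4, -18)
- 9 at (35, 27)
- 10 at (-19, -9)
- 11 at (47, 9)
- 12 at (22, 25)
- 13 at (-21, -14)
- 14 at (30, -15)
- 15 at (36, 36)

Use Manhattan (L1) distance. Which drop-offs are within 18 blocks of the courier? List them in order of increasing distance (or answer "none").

3

Distances from (-8, 4):
2: |33| + |29| = 33 + 29 = 62 blocks
3: |-8| + |-4| = 8 + 4 = 12 blocks
4: |43| + |26| = 43 + 26 = 69 blocks
5: |13| + |-48| = 13 + 48 = 61 blocks
6: |45| + |-41| = 45 + 41 = 86 blocks
7: |29| + |27| = 29 + 27 = 56 blocks
8: |4| + |-22| = 4 + 22 = 26 blocks
9: |43| + |23| = 43 + 23 = 66 blocks
10: |-11| + |-13| = 11 + 13 = 24 blocks
11: |55| + |5| = 55 + 5 = 60 blocks
12: |30| + |21| = 30 + 21 = 51 blocks
13: |-13| + |-18| = 13 + 18 = 31 blocks
14: |38| + |-19| = 38 + 19 = 57 blocks
15: |44| + |32| = 44 + 32 = 76 blocks
Threshold 18 blocks: 3 (12 blocks) is within range.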